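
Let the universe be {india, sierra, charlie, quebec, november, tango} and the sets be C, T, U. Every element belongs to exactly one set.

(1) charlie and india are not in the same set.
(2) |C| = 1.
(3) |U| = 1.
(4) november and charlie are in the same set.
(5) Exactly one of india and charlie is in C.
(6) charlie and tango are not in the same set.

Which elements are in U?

U = {tango}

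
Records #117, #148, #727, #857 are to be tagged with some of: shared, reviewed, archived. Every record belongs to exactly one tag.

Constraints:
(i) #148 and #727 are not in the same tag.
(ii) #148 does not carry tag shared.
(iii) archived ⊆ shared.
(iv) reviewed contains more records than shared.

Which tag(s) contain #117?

#117: reviewed

From (ii): #148 ∉ shared.
(iii) contrapositive: #148 ∉ archived.
Only one tag left: #148 ∈ reviewed.
(i): #727 ∉ reviewed.
Suppose #117 ∈ shared: no assignment then satisfies all the clues, so #117 ∉ shared.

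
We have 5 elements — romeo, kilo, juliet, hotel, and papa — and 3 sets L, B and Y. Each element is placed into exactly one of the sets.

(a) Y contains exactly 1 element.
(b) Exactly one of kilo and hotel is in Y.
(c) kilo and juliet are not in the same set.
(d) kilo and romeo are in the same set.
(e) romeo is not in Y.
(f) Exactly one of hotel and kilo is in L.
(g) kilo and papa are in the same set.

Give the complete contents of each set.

From (e): romeo ∉ Y.
(d): kilo matches romeo: kilo ∉ Y.
(g): papa matches kilo: papa ∉ Y.
(b) (exactly one): hotel ∈ Y.
(f) (exactly one): kilo ∈ L.
(g): papa matches kilo: papa ∈ L.
(a): Y already has 1, so the rest are out.
(c): juliet ∉ L.
(d): romeo matches kilo: romeo ∈ L.
Only one set left: juliet ∈ B.

L = {kilo, papa, romeo}; B = {juliet}; Y = {hotel}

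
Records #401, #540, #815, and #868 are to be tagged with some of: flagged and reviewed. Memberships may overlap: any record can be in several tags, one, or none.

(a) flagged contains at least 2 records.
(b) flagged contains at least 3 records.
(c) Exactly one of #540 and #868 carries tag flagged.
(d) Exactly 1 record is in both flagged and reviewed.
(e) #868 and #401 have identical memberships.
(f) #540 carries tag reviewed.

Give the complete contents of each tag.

flagged = {#401, #815, #868}; reviewed = {#540, #815}

From (f): #540 ∈ reviewed.
Suppose #401 ∉ flagged: no assignment then satisfies all the clues, so #401 ∈ flagged.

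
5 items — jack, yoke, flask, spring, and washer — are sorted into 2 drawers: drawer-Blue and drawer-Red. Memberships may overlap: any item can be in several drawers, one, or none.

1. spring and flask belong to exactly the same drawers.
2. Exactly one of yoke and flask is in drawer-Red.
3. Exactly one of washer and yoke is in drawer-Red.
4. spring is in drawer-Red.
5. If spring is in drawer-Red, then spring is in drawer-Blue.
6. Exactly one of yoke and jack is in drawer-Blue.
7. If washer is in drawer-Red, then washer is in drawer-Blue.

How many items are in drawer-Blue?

4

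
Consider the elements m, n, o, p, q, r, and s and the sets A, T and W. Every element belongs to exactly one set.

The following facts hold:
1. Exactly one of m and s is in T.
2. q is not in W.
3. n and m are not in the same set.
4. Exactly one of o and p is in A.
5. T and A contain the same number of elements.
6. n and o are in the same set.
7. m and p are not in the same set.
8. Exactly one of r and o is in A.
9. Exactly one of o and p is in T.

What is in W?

W = {m}

From (2): q ∉ W.
Suppose m ∉ W: no assignment then satisfies all the clues, so m ∈ W.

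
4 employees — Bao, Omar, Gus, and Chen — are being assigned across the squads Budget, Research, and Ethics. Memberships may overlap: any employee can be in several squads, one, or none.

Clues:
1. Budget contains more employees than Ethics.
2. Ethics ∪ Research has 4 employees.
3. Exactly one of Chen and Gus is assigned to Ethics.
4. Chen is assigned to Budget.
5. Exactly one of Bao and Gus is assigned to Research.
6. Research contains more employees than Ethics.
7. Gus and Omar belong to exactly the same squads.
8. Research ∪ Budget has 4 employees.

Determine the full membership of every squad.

Budget = {Bao, Chen, Gus, Omar}; Research = {Chen, Gus, Omar}; Ethics = {Bao, Chen}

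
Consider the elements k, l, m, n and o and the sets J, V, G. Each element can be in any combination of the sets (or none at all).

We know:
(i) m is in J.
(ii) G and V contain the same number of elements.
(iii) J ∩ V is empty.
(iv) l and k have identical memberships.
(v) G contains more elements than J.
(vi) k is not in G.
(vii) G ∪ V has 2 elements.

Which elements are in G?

G = {n, o}

From (i): m ∈ J.
From (vi): k ∉ G.
(iii) (disjoint): m ∉ V.
(iv): l matches k: l ∉ G.
Suppose m ∈ G: no assignment then satisfies all the clues, so m ∉ G.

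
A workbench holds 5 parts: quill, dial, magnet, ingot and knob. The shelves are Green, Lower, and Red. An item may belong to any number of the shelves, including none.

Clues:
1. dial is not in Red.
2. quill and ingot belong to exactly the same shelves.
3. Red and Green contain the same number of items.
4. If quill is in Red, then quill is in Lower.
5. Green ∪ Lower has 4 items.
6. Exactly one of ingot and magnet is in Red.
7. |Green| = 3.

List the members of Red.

Red = {ingot, knob, quill}

From (1): dial ∉ Red.
Suppose quill ∉ Red: no assignment then satisfies all the clues, so quill ∈ Red.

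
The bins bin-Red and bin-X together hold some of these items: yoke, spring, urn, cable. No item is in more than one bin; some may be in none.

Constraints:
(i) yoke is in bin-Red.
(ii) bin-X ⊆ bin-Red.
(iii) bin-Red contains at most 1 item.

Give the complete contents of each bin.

bin-Red = {yoke}; bin-X = {}

From (i): yoke ∈ bin-Red.
(iii): bin-Red already has 1, so the rest are out.
(ii) contrapositive: spring ∉ bin-X.
(ii) contrapositive: urn ∉ bin-X.
(ii) contrapositive: cable ∉ bin-X.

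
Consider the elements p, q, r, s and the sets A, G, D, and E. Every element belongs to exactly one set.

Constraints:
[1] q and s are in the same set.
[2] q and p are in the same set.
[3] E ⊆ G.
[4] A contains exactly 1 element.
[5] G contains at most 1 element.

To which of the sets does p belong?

p: D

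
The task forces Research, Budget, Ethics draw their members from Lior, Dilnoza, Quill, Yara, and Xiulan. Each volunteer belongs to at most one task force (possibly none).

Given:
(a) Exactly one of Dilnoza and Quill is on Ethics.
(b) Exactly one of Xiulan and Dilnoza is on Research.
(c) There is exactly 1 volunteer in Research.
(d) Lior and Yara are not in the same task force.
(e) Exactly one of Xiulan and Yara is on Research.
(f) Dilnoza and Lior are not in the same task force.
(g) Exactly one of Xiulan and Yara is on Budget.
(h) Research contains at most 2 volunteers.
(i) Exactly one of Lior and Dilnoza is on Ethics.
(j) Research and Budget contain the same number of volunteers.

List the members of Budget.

Budget = {Yara}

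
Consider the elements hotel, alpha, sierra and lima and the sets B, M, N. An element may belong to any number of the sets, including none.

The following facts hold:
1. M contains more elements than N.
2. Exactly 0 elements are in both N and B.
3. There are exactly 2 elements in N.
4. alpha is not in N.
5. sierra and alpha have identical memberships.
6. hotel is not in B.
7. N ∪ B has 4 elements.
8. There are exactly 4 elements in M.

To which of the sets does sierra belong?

sierra: B, M

From (4): alpha ∉ N.
From (6): hotel ∉ B.
(5): sierra matches alpha: sierra ∉ N.
(8): only 4 candidates remain for M, so all are in.
(3): only 2 candidates remain for N, so all are in.
Suppose sierra ∉ B: no assignment then satisfies all the clues, so sierra ∈ B.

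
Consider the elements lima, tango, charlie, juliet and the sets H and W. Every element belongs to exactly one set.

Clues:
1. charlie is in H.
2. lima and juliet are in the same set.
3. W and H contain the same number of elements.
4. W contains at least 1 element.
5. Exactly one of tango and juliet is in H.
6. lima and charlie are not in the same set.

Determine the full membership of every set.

From (1): charlie ∈ H.
(6): lima ∉ H.
Only one set left: lima ∈ W.
(2): juliet matches lima: juliet ∉ H.
(2): juliet matches lima: juliet ∈ W.
(5) (exactly one): tango ∈ H.

H = {charlie, tango}; W = {juliet, lima}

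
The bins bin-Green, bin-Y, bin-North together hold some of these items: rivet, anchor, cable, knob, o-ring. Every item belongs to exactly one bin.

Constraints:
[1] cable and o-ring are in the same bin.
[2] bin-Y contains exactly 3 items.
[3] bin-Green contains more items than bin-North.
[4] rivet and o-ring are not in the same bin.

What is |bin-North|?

0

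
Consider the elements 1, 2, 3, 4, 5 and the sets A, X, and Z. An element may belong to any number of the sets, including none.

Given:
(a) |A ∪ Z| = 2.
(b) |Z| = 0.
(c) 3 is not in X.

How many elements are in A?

2

From (c): 3 ∉ X.
(b): Z already has 0, so the rest are out.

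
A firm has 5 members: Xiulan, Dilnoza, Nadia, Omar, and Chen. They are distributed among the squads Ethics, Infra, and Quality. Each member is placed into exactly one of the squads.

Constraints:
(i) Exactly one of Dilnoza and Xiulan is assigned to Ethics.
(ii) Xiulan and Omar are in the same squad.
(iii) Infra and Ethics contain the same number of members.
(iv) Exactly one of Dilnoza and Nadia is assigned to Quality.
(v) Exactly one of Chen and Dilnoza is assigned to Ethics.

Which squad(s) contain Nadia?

Nadia: Quality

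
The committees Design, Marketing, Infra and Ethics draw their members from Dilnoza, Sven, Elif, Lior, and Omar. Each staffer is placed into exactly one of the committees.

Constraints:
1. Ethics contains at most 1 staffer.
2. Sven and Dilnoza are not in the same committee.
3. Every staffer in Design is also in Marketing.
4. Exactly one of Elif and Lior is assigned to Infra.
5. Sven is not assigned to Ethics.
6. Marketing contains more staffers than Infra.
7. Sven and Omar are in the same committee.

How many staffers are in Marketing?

3

From (5): Sven ∉ Ethics.
(7): Omar matches Sven: Omar ∉ Ethics.
Suppose Dilnoza ∈ Design: no assignment then satisfies all the clues, so Dilnoza ∉ Design.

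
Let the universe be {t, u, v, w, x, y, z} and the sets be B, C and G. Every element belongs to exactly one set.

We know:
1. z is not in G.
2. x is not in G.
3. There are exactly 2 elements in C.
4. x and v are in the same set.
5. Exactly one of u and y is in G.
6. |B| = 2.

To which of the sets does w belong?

w: G

From (1): z ∉ G.
From (2): x ∉ G.
(4): v matches x: v ∉ G.
Suppose w ∈ B: no assignment then satisfies all the clues, so w ∉ B.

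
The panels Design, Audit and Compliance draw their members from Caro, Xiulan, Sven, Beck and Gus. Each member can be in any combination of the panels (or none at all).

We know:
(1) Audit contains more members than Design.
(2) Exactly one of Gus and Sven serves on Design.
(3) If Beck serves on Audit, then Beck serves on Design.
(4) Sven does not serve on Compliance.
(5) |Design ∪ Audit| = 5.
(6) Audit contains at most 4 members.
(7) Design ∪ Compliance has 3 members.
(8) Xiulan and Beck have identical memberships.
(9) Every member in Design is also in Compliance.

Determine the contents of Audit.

Audit = {Beck, Caro, Sven, Xiulan}

From (4): Sven ∉ Compliance.
(9) contrapositive: Sven ∉ Design.
(2) (exactly one): Gus ∈ Design.
(9) with Gus ∈ Design: Gus ∈ Compliance.
Suppose Caro ∉ Audit: no assignment then satisfies all the clues, so Caro ∈ Audit.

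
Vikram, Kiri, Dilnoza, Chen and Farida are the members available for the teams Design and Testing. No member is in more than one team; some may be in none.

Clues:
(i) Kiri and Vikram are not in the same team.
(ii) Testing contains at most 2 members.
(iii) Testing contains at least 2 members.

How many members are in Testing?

2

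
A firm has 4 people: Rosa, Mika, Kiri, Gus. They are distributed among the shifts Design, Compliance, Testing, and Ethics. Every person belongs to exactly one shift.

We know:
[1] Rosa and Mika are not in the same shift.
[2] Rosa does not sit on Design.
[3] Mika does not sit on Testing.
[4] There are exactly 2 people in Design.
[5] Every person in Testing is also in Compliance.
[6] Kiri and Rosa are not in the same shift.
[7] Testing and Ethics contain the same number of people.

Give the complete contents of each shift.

Design = {Kiri, Mika}; Compliance = {Gus, Rosa}; Testing = {}; Ethics = {}

From (2): Rosa ∉ Design.
From (3): Mika ∉ Testing.
Suppose Rosa ∉ Compliance: no assignment then satisfies all the clues, so Rosa ∈ Compliance.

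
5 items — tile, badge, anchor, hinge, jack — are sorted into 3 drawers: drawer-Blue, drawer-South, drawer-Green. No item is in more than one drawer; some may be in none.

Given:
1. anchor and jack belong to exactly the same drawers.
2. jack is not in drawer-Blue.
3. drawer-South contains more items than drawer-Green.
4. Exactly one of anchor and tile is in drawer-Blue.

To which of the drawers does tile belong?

tile: drawer-Blue

From (2): jack ∉ drawer-Blue.
(1): anchor matches jack: anchor ∉ drawer-Blue.
(4) (exactly one): tile ∈ drawer-Blue.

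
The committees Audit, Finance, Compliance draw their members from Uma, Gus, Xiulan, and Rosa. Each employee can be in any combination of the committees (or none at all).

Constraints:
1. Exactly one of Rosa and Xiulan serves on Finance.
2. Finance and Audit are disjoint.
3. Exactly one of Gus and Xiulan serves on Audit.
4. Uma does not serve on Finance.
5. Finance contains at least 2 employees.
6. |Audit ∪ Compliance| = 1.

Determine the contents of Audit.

Audit = {Xiulan}

From (4): Uma ∉ Finance.
Suppose Uma ∈ Audit: no assignment then satisfies all the clues, so Uma ∉ Audit.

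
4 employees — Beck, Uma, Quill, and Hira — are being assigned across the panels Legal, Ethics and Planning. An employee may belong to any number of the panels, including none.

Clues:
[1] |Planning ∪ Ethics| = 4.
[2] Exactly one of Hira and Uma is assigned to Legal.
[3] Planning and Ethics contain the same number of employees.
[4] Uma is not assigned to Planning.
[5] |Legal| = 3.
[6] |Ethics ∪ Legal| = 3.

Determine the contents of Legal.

Legal = {Beck, Quill, Uma}

From (4): Uma ∉ Planning.
Suppose Beck ∉ Legal: no assignment then satisfies all the clues, so Beck ∈ Legal.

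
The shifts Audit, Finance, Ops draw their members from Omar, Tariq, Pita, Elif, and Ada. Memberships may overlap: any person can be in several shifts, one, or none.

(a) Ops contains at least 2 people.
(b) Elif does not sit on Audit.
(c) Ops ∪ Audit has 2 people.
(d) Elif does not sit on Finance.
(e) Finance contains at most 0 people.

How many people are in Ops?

2

From (b): Elif ∉ Audit.
From (d): Elif ∉ Finance.
(e): Finance already has 0, so the rest are out.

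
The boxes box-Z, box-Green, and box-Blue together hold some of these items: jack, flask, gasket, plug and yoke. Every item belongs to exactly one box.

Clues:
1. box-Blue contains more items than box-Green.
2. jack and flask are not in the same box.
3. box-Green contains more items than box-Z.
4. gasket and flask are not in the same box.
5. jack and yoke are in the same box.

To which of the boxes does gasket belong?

gasket: box-Blue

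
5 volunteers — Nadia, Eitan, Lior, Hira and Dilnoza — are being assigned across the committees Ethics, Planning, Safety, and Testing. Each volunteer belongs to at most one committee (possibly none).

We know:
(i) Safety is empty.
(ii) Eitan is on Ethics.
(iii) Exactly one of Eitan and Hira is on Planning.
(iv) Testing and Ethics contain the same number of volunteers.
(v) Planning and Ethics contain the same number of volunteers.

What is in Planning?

From (ii): Eitan ∈ Ethics.
(i): Safety already has 0, so the rest are out.
(iii) (exactly one): Hira ∈ Planning.
Suppose Nadia ∈ Planning: no assignment then satisfies all the clues, so Nadia ∉ Planning.

Planning = {Hira}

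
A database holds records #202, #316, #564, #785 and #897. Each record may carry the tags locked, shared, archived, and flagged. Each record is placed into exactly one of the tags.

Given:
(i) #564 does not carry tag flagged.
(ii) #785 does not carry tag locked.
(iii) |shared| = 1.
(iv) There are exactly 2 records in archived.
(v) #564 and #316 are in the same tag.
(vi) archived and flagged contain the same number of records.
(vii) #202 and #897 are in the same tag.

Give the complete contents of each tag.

locked = {}; shared = {#785}; archived = {#316, #564}; flagged = {#202, #897}

From (i): #564 ∉ flagged.
From (ii): #785 ∉ locked.
(v): #316 matches #564: #316 ∉ flagged.
Suppose #202 ∈ locked: no assignment then satisfies all the clues, so #202 ∉ locked.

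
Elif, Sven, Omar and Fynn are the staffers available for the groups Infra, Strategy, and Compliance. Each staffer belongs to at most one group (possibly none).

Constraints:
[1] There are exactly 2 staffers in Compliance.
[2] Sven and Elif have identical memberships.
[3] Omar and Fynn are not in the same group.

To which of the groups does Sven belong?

Sven: Compliance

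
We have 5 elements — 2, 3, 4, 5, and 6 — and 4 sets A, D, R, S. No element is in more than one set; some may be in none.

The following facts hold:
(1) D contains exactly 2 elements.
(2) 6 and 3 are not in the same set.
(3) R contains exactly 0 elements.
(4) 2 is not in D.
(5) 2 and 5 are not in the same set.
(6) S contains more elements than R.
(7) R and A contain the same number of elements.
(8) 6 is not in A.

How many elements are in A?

0

From (4): 2 ∉ D.
From (8): 6 ∉ A.
(3): R already has 0, so the rest are out.
Suppose 2 ∈ A: no assignment then satisfies all the clues, so 2 ∉ A.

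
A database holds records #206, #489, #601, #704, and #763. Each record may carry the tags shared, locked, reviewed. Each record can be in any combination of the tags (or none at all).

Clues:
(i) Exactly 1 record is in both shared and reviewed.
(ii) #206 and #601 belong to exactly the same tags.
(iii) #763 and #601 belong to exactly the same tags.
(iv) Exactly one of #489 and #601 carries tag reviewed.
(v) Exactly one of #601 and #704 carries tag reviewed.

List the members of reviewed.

reviewed = {#489, #704}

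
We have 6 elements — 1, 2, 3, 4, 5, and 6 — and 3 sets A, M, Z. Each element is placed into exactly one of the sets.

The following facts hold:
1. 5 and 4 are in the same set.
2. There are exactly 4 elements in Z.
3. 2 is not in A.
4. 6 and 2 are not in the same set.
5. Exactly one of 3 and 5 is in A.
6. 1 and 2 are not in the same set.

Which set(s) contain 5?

5: Z

From (3): 2 ∉ A.
Suppose 5 ∈ A: no assignment then satisfies all the clues, so 5 ∉ A.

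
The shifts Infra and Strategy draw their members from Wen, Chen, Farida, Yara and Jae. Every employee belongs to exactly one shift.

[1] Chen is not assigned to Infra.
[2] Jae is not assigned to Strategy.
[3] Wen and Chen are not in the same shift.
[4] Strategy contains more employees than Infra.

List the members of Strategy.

Strategy = {Chen, Farida, Yara}

From (1): Chen ∉ Infra.
From (2): Jae ∉ Strategy.
Only one shift left: Chen ∈ Strategy.
Only one shift left: Jae ∈ Infra.
(3): Wen ∉ Strategy.
Only one shift left: Wen ∈ Infra.
Suppose Farida ∉ Strategy: no assignment then satisfies all the clues, so Farida ∈ Strategy.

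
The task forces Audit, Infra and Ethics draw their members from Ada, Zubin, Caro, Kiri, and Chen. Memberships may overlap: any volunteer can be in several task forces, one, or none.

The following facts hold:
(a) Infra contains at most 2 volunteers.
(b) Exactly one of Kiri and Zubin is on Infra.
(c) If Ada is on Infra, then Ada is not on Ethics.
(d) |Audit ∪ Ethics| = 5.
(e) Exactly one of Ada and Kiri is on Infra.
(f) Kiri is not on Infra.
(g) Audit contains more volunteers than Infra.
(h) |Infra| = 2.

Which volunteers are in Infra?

From (f): Kiri ∉ Infra.
(b) (exactly one): Zubin ∈ Infra.
(e) (exactly one): Ada ∈ Infra.
(h): Infra already has 2, so the rest are out.
(c): Ada ∉ Ethics.

Infra = {Ada, Zubin}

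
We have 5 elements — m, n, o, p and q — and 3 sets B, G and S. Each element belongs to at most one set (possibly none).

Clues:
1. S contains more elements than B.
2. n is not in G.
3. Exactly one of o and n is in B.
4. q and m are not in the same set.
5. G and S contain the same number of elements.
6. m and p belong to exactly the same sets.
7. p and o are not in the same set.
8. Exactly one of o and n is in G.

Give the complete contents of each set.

From (2): n ∉ G.
(8) (exactly one): o ∈ G.
(3) (exactly one): n ∈ B.
(7): p ∉ G.
(6): m matches p: m ∉ G.
Suppose m ∈ B: no assignment then satisfies all the clues, so m ∉ B.

B = {n}; G = {o, q}; S = {m, p}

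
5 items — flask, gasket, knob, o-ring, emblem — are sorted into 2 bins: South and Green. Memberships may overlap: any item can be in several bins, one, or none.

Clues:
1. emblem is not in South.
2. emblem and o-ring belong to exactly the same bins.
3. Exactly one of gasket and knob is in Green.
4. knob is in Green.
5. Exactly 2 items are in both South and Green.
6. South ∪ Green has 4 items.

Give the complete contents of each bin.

South = {flask, knob}; Green = {emblem, flask, knob, o-ring}

From (1): emblem ∉ South.
From (4): knob ∈ Green.
(2): o-ring matches emblem: o-ring ∉ South.
(3) (exactly one): gasket ∉ Green.
Suppose flask ∉ South: no assignment then satisfies all the clues, so flask ∈ South.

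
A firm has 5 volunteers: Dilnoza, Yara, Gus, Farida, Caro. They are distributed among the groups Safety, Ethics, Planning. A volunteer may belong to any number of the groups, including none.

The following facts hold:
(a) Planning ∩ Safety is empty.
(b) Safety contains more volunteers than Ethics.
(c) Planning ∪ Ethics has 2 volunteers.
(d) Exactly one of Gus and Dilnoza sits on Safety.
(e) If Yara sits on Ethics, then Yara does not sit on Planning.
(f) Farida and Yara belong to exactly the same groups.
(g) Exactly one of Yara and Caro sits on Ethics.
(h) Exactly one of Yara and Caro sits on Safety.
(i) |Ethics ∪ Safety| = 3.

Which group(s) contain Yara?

Yara: Ethics, Safety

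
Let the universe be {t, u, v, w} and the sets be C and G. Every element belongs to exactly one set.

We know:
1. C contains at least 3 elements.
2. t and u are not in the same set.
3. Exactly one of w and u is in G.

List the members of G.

G = {u}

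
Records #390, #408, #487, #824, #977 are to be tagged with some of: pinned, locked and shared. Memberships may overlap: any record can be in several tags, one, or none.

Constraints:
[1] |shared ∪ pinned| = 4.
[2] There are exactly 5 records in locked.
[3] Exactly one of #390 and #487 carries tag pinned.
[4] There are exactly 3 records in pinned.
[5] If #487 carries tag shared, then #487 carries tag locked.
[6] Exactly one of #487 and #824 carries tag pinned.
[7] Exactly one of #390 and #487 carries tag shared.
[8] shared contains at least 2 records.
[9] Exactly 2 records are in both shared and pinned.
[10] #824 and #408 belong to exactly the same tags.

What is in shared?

shared = {#408, #487, #824}

(2): only 5 candidates remain for locked, so all are in.
Suppose #390 ∈ shared: no assignment then satisfies all the clues, so #390 ∉ shared.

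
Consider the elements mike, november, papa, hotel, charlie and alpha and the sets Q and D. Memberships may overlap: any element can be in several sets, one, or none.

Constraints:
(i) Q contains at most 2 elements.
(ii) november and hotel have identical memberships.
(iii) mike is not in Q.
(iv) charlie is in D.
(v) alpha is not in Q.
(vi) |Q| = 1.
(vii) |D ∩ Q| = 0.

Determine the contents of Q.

From (iii): mike ∉ Q.
From (iv): charlie ∈ D.
From (v): alpha ∉ Q.
Suppose november ∈ Q: no assignment then satisfies all the clues, so november ∉ Q.

Q = {papa}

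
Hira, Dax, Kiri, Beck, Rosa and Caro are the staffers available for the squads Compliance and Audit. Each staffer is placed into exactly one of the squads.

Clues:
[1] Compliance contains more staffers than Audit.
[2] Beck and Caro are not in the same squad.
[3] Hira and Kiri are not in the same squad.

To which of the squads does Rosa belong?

Rosa: Compliance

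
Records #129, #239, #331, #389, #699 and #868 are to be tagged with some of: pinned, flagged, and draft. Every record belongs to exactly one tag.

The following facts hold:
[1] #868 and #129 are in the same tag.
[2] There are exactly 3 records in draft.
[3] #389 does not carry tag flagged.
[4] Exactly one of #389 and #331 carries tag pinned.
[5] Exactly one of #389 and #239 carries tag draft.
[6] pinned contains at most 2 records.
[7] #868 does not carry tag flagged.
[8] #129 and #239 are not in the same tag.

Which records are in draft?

draft = {#129, #389, #868}

From (3): #389 ∉ flagged.
From (7): #868 ∉ flagged.
(1): #129 matches #868: #129 ∉ flagged.
Suppose #129 ∉ draft: no assignment then satisfies all the clues, so #129 ∈ draft.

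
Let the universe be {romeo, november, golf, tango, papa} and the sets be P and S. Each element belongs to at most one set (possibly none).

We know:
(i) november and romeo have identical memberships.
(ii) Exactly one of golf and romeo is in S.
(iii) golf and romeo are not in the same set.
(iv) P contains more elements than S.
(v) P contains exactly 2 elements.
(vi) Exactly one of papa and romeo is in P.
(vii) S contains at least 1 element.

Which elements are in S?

S = {golf}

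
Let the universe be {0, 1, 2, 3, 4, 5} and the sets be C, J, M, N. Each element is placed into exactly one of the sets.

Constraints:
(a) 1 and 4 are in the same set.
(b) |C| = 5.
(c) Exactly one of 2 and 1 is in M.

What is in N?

N = {}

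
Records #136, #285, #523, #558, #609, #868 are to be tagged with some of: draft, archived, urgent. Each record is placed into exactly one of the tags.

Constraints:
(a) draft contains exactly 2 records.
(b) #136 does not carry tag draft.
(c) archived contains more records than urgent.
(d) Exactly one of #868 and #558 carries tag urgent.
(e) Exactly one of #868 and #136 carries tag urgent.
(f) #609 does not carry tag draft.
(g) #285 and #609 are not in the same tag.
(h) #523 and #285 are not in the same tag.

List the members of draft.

draft = {#285, #558}

From (b): #136 ∉ draft.
From (f): #609 ∉ draft.
Suppose #285 ∉ draft: no assignment then satisfies all the clues, so #285 ∈ draft.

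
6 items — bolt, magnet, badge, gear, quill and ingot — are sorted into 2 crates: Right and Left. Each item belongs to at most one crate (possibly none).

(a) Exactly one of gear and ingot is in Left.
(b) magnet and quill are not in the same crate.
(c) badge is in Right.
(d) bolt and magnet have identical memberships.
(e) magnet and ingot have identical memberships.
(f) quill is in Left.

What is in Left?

Left = {gear, quill}

From (c): badge ∈ Right.
From (f): quill ∈ Left.
(b): magnet ∉ Left.
(d): bolt matches magnet: bolt ∉ Left.
(e): ingot matches magnet: ingot ∉ Left.
(a) (exactly one): gear ∈ Left.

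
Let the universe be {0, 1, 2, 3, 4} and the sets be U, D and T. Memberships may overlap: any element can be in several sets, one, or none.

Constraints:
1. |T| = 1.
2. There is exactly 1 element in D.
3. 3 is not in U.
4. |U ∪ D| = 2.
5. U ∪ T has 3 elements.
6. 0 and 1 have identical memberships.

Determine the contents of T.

T = {3}

From (3): 3 ∉ U.
Suppose 0 ∈ T: no assignment then satisfies all the clues, so 0 ∉ T.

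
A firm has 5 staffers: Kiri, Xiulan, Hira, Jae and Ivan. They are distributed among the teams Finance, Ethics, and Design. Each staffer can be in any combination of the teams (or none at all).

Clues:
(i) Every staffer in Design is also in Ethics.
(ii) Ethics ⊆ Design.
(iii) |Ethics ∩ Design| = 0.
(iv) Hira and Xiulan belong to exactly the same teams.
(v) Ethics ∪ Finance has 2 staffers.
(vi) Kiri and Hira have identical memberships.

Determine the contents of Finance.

Finance = {Ivan, Jae}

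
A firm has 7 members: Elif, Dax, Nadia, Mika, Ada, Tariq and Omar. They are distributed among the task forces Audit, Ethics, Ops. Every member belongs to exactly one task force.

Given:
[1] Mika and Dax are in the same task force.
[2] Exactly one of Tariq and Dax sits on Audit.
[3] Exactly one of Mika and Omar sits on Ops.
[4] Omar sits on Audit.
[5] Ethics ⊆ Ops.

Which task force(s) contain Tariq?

Tariq: Audit

From (4): Omar ∈ Audit.
(3) (exactly one): Mika ∈ Ops.
(1): Dax matches Mika: Dax ∉ Audit.
(1): Dax matches Mika: Dax ∉ Ethics.
(1): Dax matches Mika: Dax ∈ Ops.
(2) (exactly one): Tariq ∈ Audit.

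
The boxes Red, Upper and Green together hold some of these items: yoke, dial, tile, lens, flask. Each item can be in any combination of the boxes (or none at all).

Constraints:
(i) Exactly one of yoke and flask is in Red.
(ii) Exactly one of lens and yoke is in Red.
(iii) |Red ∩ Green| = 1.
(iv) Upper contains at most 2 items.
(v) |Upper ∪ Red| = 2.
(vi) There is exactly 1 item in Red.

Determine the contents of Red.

Red = {yoke}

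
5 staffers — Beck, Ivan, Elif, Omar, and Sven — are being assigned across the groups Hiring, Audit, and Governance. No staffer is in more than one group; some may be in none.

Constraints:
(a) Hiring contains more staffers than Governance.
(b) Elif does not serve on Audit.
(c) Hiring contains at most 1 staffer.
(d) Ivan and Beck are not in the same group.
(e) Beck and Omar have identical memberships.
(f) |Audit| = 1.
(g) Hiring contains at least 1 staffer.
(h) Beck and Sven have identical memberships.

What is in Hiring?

Hiring = {Elif}

From (b): Elif ∉ Audit.
Suppose Beck ∈ Hiring: no assignment then satisfies all the clues, so Beck ∉ Hiring.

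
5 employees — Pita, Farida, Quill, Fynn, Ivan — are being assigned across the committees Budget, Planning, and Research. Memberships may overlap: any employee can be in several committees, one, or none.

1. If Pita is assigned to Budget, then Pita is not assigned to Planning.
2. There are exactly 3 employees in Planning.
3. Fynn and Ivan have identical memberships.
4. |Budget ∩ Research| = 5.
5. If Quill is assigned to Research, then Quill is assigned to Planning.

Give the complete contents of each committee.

Budget = {Farida, Fynn, Ivan, Pita, Quill}; Planning = {Fynn, Ivan, Quill}; Research = {Farida, Fynn, Ivan, Pita, Quill}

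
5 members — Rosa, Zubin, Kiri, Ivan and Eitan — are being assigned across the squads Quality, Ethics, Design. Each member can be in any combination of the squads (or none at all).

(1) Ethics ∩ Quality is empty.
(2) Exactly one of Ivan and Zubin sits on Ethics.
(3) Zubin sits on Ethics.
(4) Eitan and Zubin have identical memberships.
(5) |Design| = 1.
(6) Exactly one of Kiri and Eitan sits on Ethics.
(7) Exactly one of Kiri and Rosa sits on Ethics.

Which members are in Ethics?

From (3): Zubin ∈ Ethics.
(1) (disjoint): Zubin ∉ Quality.
(2) (exactly one): Ivan ∉ Ethics.
(4): Eitan matches Zubin: Eitan ∉ Quality.
(4): Eitan matches Zubin: Eitan ∈ Ethics.
(6) (exactly one): Kiri ∉ Ethics.
(7) (exactly one): Rosa ∈ Ethics.
(1) (disjoint): Rosa ∉ Quality.

Ethics = {Eitan, Rosa, Zubin}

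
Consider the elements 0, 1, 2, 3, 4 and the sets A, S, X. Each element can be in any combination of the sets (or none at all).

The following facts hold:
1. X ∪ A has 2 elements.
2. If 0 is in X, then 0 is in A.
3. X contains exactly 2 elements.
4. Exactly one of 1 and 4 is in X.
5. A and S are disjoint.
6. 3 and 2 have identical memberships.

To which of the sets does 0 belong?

0: A, X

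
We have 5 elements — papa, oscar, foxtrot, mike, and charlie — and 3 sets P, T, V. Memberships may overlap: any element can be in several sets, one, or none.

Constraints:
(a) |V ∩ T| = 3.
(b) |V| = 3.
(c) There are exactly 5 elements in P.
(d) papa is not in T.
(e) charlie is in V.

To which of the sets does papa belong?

papa: P

From (d): papa ∉ T.
From (e): charlie ∈ V.
(c): only 5 candidates remain for P, so all are in.
Suppose papa ∈ V: no assignment then satisfies all the clues, so papa ∉ V.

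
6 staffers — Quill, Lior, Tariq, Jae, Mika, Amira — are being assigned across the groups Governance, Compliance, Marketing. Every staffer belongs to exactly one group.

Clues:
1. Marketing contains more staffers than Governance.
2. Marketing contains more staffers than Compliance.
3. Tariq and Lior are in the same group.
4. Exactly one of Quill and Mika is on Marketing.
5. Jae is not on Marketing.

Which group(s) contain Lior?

Lior: Marketing

From (5): Jae ∉ Marketing.
Suppose Lior ∈ Governance: no assignment then satisfies all the clues, so Lior ∉ Governance.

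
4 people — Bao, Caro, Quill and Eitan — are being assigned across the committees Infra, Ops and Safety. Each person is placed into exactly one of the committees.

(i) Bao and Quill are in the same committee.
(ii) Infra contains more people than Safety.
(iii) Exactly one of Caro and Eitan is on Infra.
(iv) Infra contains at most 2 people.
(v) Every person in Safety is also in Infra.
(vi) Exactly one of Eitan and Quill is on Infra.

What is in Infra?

Infra = {Eitan}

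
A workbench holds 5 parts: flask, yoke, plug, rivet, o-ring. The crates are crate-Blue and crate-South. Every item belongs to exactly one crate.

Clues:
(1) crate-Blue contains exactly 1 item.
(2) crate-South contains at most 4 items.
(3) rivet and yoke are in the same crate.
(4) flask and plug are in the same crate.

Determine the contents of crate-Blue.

crate-Blue = {o-ring}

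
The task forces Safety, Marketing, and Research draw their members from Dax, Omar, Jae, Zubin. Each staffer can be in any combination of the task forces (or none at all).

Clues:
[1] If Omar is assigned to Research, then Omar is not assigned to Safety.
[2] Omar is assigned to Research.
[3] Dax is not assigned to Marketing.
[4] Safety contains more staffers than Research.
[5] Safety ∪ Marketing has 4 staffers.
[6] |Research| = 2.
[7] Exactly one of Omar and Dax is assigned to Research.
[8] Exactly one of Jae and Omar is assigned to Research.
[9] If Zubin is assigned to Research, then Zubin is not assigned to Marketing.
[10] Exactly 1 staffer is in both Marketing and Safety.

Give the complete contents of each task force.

Safety = {Dax, Jae, Zubin}; Marketing = {Jae, Omar}; Research = {Omar, Zubin}

From (2): Omar ∈ Research.
From (3): Dax ∉ Marketing.
(1): Omar ∉ Safety.
(7) (exactly one): Dax ∉ Research.
(8) (exactly one): Jae ∉ Research.
(6): only 2 candidates remain for Research, so all are in.
(9): Zubin ∉ Marketing.
Suppose Dax ∉ Safety: no assignment then satisfies all the clues, so Dax ∈ Safety.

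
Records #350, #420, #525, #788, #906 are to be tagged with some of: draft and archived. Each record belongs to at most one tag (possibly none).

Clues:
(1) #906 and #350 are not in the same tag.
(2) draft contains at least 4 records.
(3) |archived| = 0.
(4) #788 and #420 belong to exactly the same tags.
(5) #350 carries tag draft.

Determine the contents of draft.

draft = {#350, #420, #525, #788}

From (5): #350 ∈ draft.
(1): #906 ∉ draft.
(2): only 4 candidates remain for draft, so all are in.
(3): archived already has 0, so the rest are out.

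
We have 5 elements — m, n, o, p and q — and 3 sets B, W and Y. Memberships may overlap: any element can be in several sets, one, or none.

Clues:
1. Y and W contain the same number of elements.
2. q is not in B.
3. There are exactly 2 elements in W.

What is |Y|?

2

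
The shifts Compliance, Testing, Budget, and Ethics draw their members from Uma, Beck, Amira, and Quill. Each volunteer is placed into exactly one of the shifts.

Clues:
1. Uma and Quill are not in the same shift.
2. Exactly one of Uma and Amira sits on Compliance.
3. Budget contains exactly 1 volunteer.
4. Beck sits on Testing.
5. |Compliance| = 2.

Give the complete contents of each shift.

From (4): Beck ∈ Testing.
Suppose Uma ∈ Compliance: no assignment then satisfies all the clues, so Uma ∉ Compliance.

Compliance = {Amira, Quill}; Testing = {Beck}; Budget = {Uma}; Ethics = {}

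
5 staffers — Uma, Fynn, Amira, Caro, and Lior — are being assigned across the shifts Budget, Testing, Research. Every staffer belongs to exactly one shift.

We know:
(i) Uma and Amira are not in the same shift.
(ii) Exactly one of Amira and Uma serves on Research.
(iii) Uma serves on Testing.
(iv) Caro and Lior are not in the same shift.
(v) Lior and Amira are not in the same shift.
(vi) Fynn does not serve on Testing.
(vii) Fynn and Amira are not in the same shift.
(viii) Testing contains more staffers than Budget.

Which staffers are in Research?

From (iii): Uma ∈ Testing.
From (vi): Fynn ∉ Testing.
(i): Amira ∉ Testing.
(ii) (exactly one): Amira ∈ Research.
(v): Lior ∉ Research.
(vii): Fynn ∉ Research.
Only one shift left: Fynn ∈ Budget.
Suppose Caro ∉ Research: no assignment then satisfies all the clues, so Caro ∈ Research.

Research = {Amira, Caro}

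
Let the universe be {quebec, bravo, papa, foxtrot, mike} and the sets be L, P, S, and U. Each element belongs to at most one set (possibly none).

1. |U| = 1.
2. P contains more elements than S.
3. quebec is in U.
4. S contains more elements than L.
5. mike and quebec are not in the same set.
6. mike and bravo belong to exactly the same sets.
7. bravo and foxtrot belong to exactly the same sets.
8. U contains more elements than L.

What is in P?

P = {bravo, foxtrot, mike}

From (3): quebec ∈ U.
(1): U already has 1, so the rest are out.
Suppose bravo ∉ P: no assignment then satisfies all the clues, so bravo ∈ P.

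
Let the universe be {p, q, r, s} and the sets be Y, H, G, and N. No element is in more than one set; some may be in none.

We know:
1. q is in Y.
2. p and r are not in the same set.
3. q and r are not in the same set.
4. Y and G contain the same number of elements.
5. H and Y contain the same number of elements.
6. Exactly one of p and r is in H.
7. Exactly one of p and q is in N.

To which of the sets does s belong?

s: G

From (1): q ∈ Y.
(3): r ∉ Y.
(7) (exactly one): p ∈ N.
(2): r ∉ N.
(6) (exactly one): r ∈ H.
Suppose s ∈ Y: no assignment then satisfies all the clues, so s ∉ Y.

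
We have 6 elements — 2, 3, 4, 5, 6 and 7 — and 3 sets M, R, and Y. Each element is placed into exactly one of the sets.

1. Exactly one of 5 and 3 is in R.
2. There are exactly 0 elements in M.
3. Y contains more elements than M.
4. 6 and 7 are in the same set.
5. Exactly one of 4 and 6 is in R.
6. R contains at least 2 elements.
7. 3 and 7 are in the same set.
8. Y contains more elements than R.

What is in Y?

Y = {2, 3, 6, 7}

(2): M already has 0, so the rest are out.
Suppose 2 ∉ Y: no assignment then satisfies all the clues, so 2 ∈ Y.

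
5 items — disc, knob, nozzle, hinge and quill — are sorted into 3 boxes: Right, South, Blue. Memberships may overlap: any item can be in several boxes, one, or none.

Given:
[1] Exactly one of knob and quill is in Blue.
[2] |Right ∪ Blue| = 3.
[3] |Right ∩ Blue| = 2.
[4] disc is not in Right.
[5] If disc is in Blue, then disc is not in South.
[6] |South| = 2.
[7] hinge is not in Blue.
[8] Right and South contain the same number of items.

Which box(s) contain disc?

disc: Blue

From (4): disc ∉ Right.
From (7): hinge ∉ Blue.
Suppose disc ∈ South: no assignment then satisfies all the clues, so disc ∉ South.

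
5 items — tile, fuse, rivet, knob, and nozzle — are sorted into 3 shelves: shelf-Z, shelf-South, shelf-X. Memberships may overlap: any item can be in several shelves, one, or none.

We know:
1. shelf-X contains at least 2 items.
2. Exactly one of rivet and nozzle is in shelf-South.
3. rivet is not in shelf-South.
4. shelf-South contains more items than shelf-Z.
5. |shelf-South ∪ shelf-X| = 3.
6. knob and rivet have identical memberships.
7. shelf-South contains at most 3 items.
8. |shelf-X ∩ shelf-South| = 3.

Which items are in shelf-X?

shelf-X = {fuse, nozzle, tile}

From (3): rivet ∉ shelf-South.
(2) (exactly one): nozzle ∈ shelf-South.
(6): knob matches rivet: knob ∉ shelf-South.
Suppose tile ∉ shelf-X: no assignment then satisfies all the clues, so tile ∈ shelf-X.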